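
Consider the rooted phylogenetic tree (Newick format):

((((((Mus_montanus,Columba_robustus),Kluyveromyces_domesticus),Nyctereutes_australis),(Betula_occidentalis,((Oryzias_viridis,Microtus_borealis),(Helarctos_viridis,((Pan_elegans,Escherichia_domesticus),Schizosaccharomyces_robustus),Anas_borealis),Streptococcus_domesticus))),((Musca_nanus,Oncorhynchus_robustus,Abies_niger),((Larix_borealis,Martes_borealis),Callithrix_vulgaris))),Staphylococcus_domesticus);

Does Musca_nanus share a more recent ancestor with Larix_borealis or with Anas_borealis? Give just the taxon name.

Larix_borealis

The MRCA of Musca_nanus and Larix_borealis subtends ((Musca_nanus,Oncorhynchus_robustus,Abies_niger),((Larix_borealis,Martes_borealis),Callithrix_vulgaris)) (6 taxa).
The MRCA of Musca_nanus and Anas_borealis subtends (((((Mus_montanus,Columba_robustus),Kluyveromyces_domesticus),Nyctereutes_australis),(Betula_occidentalis,((Oryzias_viridis,Microtus_borealis),(Helarctos_viridis,((Pan_elegans,Escherichia_domesticus),Schizosaccharomyces_robustus),Anas_borealis),Streptococcus_domesticus))),((Musca_nanus,Oncorhynchus_robustus,Abies_niger),((Larix_borealis,Martes_borealis),Callithrix_vulgaris))) (19 taxa).
The first is nested inside the second, so Musca_nanus shares a more recent common ancestor with Larix_borealis.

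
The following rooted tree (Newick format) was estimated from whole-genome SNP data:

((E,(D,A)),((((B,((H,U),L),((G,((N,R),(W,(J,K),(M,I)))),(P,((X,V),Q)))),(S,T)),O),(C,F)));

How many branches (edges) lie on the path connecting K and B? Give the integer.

7

The MRCA of K and B is the node subtending (B,((H,U),L),((G,((N,R),(W,(J,K),(M,I)))),(P,((X,V),Q)))).
From K up to that node: 6 branches. From B up to the same node: 1 branch. Total: 6 + 1 = 7.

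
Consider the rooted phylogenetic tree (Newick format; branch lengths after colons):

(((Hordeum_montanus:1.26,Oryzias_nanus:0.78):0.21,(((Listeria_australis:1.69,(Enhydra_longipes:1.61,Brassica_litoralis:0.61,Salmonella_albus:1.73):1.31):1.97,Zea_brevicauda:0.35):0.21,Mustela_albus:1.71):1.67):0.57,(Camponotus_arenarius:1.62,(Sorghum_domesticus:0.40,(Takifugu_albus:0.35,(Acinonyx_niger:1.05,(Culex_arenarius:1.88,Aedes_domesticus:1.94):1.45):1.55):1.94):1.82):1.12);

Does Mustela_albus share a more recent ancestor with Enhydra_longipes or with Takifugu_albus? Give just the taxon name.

The MRCA of Mustela_albus and Enhydra_longipes subtends (((Listeria_australis,(Enhydra_longipes,Brassica_litoralis,Salmonella_albus)),Zea_brevicauda),Mustela_albus) (6 taxa).
The MRCA of Mustela_albus and Takifugu_albus is the root, subtending the entire tree (14 taxa).
The first is nested inside the second, so Mustela_albus shares a more recent common ancestor with Enhydra_longipes.

Enhydra_longipes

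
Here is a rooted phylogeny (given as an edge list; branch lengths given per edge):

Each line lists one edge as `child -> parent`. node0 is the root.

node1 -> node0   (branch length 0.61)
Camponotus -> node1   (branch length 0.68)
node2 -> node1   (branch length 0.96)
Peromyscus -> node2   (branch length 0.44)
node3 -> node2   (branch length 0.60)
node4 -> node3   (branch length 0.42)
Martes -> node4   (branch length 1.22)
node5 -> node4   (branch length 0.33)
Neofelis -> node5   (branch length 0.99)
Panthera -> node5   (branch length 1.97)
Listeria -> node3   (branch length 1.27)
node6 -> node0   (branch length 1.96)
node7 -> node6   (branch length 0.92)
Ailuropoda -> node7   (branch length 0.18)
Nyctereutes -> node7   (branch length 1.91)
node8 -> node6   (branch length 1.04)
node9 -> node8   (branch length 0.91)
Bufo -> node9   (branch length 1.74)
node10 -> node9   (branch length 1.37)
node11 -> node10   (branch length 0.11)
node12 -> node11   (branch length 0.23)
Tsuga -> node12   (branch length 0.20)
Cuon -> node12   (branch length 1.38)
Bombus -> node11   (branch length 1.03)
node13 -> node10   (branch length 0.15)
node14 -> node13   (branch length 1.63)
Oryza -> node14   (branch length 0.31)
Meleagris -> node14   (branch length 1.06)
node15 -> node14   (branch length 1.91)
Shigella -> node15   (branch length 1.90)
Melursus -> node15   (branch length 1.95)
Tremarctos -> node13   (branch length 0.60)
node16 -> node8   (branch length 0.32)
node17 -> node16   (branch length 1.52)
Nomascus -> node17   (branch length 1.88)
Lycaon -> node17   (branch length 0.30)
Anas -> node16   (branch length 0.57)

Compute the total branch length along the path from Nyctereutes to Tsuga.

6.69

The path runs Nyctereutes → … → MRCA → … → Tsuga; the MRCA is the node subtending ((Ailuropoda,Nyctereutes),((Bufo,(((Tsuga,Cuon),Bombus),((Oryza,Meleagris,(Shigella,Melursus)),Tremarctos))),((Nomascus,Lycaon),Anas))).
Branch lengths along that path: 1.91 + 0.92 + 1.04 + 0.91 + 1.37 + 0.11 + 0.23 + 0.20 = 6.69.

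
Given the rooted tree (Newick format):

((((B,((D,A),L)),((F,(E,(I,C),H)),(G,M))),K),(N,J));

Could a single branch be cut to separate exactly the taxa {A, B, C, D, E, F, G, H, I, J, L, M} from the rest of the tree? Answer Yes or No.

The MRCA of the listed taxa is the root, so the smallest clade containing them is the whole tree.
That clade also contains K, N, which are not in the proposed group, so the group is not monophyletic.

No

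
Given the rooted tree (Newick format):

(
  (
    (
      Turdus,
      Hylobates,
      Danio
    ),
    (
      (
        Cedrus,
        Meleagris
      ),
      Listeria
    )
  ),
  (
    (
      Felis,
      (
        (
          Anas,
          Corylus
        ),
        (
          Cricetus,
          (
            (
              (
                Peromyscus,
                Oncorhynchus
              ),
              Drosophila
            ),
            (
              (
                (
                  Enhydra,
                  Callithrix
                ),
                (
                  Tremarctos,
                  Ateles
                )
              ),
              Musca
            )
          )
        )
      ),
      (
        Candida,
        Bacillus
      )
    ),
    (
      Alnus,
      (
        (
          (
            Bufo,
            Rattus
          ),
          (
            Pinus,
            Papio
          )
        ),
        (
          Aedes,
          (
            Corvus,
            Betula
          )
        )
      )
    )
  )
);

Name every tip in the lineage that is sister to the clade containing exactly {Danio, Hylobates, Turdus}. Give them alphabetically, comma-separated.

The clade containing exactly {Danio, Hylobates, Turdus} attaches to the tree at the node subtending ((Turdus,Hylobates,Danio),((Cedrus,Meleagris),Listeria)).
The other lineage descending from that same node — the sister group — is ((Cedrus,Meleagris),Listeria); its 3 tips in alphabetical order are the answer.

Cedrus, Listeria, Meleagris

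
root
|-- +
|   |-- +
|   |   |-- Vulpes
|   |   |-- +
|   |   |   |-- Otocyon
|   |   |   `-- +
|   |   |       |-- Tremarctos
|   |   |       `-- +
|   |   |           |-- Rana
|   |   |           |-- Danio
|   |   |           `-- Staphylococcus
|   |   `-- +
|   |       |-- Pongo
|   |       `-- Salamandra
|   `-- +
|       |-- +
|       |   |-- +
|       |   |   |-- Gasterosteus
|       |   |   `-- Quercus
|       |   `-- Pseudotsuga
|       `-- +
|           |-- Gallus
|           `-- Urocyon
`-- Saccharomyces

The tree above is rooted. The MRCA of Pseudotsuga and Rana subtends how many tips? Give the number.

13

The MRCA of Pseudotsuga and Rana is the node subtending ((Vulpes,(Otocyon,(Tremarctos,(Rana,Danio,Staphylococcus))),(Pongo,Salamandra)),(((Gasterosteus,Quercus),Pseudotsuga),(Gallus,Urocyon))).
That clade contains 13 terminal taxa: Danio, Gallus, Gasterosteus, Otocyon, Pongo, Pseudotsuga, Quercus, Rana, Salamandra, Staphylococcus, Tremarctos, Urocyon, Vulpes.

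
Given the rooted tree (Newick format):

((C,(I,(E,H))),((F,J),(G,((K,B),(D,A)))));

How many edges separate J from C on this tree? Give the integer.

5

The MRCA of J and C is the root of the tree.
From J up to that node: 3 branches. From C up to the same node: 2 branches. Total: 3 + 2 = 5.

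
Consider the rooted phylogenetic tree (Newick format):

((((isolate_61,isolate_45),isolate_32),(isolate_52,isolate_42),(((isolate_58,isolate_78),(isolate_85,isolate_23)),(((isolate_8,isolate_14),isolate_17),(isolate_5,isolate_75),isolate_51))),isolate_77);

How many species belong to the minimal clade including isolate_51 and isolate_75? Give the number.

The MRCA of isolate_51 and isolate_75 is the node subtending (((isolate_8,isolate_14),isolate_17),(isolate_5,isolate_75),isolate_51).
That clade contains 6 terminal taxa: isolate_14, isolate_17, isolate_5, isolate_51, isolate_75, isolate_8.

6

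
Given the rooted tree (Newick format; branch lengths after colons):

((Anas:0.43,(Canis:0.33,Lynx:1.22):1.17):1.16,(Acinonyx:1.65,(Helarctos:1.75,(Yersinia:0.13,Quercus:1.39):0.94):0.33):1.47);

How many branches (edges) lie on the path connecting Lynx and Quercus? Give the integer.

7

The MRCA of Lynx and Quercus is the root of the tree.
From Lynx up to that node: 3 branches. From Quercus up to the same node: 4 branches. Total: 3 + 4 = 7.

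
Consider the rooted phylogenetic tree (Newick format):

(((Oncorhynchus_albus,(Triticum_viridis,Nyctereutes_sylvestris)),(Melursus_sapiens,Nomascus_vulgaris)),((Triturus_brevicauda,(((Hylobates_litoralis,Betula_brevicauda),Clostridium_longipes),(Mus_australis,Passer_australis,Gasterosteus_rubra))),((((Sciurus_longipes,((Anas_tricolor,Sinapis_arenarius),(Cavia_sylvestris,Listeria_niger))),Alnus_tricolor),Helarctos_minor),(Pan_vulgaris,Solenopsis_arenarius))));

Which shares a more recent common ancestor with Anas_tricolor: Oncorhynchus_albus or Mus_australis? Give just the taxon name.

Mus_australis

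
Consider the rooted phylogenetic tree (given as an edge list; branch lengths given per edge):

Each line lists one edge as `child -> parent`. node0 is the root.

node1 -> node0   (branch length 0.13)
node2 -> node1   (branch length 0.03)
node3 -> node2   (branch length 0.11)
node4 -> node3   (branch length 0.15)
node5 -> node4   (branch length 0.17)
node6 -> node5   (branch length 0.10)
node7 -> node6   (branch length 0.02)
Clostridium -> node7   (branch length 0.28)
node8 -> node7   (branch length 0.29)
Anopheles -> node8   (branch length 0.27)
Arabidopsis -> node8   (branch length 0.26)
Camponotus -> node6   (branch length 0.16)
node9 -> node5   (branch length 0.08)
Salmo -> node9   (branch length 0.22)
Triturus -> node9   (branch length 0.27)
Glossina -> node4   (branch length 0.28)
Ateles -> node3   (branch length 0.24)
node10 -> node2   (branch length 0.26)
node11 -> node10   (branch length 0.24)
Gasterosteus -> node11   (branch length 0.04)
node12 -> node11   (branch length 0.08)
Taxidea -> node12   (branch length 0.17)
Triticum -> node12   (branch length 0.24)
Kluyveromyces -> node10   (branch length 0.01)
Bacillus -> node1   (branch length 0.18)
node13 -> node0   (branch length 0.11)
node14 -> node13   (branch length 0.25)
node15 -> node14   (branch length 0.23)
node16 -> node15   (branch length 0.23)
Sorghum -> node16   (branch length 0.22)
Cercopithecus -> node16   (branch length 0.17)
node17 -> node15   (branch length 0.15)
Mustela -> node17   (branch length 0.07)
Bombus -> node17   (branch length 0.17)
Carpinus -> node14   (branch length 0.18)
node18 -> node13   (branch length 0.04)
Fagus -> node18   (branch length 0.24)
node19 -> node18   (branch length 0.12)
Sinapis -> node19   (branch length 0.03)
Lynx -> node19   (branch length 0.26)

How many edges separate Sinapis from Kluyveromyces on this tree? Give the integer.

8

The MRCA of Sinapis and Kluyveromyces is the root of the tree.
From Sinapis up to that node: 4 branches. From Kluyveromyces up to the same node: 4 branches. Total: 4 + 4 = 8.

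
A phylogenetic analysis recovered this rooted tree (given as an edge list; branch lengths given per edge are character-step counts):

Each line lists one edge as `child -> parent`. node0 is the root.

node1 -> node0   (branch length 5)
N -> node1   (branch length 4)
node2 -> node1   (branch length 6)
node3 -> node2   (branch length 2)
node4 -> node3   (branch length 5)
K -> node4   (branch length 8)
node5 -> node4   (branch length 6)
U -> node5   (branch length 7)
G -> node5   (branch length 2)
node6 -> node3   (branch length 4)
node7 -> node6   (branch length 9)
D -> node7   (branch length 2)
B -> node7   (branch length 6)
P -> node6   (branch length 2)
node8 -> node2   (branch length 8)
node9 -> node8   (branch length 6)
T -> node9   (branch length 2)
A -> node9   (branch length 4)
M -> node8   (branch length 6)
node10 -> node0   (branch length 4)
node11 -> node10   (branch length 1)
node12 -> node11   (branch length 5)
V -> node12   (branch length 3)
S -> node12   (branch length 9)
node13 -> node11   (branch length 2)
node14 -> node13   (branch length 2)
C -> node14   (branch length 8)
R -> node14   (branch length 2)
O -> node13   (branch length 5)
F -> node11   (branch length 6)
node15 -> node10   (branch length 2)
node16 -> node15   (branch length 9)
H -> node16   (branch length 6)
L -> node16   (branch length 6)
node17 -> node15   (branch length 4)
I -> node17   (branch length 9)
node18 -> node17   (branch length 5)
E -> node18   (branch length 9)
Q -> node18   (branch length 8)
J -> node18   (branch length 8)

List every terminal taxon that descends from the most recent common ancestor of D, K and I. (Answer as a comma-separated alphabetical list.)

A, B, C, D, E, F, G, H, I, J, K, L, M, N, O, P, Q, R, S, T, U, V

Tracing D: it sits inside (D,B).
Tracing K: it sits inside (K,(U,G)).
Tracing I: it sits inside (I,(E,Q,J)).
The smallest clade enclosing all 3 is the whole tree (their MRCA is the root), so the answer is all 22 tips in alphabetical order.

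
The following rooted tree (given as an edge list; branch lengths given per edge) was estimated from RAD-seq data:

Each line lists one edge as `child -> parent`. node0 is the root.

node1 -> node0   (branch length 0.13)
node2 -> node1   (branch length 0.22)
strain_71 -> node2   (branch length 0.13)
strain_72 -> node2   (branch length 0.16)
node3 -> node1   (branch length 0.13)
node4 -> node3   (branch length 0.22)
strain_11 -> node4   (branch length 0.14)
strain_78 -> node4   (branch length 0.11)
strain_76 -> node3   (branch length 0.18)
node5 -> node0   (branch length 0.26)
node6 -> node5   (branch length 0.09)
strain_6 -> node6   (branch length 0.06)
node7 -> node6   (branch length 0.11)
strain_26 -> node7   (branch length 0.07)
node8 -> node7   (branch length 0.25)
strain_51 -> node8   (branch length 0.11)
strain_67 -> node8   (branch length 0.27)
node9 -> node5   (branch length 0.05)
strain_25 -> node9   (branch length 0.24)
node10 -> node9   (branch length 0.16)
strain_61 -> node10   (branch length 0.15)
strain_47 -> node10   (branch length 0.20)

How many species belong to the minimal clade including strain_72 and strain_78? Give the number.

The MRCA of strain_72 and strain_78 is the node subtending ((strain_71,strain_72),((strain_11,strain_78),strain_76)).
That clade contains 5 terminal taxa: strain_11, strain_71, strain_72, strain_76, strain_78.

5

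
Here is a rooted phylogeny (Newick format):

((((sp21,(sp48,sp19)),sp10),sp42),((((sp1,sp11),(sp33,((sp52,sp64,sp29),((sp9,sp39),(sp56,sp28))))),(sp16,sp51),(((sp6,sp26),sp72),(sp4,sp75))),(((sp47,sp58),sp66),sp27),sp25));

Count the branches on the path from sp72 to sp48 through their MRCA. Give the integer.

The MRCA of sp72 and sp48 is the root of the tree.
From sp72 up to that node: 5 branches. From sp48 up to the same node: 5 branches. Total: 5 + 5 = 10.

10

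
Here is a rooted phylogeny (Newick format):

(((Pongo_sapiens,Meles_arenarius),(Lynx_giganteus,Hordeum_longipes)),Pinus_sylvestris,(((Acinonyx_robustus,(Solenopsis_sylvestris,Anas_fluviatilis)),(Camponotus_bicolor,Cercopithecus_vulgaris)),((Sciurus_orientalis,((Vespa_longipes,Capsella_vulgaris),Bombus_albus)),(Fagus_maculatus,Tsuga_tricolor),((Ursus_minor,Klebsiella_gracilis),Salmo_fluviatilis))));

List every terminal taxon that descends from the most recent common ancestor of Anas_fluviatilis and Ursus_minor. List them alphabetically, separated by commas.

Acinonyx_robustus, Anas_fluviatilis, Bombus_albus, Camponotus_bicolor, Capsella_vulgaris, Cercopithecus_vulgaris, Fagus_maculatus, Klebsiella_gracilis, Salmo_fluviatilis, Sciurus_orientalis, Solenopsis_sylvestris, Tsuga_tricolor, Ursus_minor, Vespa_longipes

Tracing Anas_fluviatilis: it sits inside (Solenopsis_sylvestris,Anas_fluviatilis).
Tracing Ursus_minor: it sits inside (Ursus_minor,Klebsiella_gracilis).
The smallest clade enclosing both is (((Acinonyx_robustus,(Solenopsis_sylvestris,Anas_fluviatilis)),(Camponotus_bicolor,Cercopithecus_vulgaris)),((Sciurus_orientalis,((Vespa_longipes,Capsella_vulgaris),Bombus_albus)),(Fagus_maculatus,Tsuga_tricolor),((Ursus_minor,Klebsiella_gracilis),Salmo_fluviatilis))); the answer is its 14 terminal taxa in alphabetical order.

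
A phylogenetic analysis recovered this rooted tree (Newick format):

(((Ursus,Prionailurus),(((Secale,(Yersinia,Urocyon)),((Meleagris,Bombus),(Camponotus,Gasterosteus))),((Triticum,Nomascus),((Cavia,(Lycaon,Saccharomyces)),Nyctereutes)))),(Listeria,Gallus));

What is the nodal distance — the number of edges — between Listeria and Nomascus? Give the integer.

The MRCA of Listeria and Nomascus is the root of the tree.
From Listeria up to that node: 2 branches. From Nomascus up to the same node: 5 branches. Total: 2 + 5 = 7.

7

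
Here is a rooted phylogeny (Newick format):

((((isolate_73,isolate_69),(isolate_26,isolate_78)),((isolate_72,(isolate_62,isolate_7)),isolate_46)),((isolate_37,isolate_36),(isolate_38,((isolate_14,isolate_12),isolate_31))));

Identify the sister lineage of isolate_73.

isolate_73 attaches to the tree at the node subtending (isolate_73,isolate_69).
The other lineage descending from that same node — the sister group — is the single tip isolate_69.

isolate_69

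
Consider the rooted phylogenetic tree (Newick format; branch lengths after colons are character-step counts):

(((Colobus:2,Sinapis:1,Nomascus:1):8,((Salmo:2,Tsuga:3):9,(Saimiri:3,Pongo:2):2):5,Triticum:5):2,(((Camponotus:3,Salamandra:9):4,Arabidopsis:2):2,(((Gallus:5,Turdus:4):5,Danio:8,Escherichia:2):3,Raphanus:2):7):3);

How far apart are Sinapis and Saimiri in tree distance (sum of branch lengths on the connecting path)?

19

The path runs Sinapis → … → MRCA → … → Saimiri; the MRCA is the node subtending ((Colobus,Sinapis,Nomascus),((Salmo,Tsuga),(Saimiri,Pongo)),Triticum).
Branch lengths along that path: 1 + 8 + 5 + 2 + 3 = 19.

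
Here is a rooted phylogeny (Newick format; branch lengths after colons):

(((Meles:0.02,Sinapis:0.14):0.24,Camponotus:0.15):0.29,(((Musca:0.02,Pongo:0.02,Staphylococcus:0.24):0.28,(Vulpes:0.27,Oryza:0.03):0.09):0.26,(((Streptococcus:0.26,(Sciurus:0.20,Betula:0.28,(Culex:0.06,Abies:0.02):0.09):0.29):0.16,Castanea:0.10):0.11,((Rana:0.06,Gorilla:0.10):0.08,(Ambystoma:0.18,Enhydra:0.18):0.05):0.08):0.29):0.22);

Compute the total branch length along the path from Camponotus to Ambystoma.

1.26

The path runs Camponotus → … → MRCA → … → Ambystoma; the MRCA is the root of the tree.
Branch lengths along that path: 0.15 + 0.29 + 0.22 + 0.29 + 0.08 + 0.05 + 0.18 = 1.26.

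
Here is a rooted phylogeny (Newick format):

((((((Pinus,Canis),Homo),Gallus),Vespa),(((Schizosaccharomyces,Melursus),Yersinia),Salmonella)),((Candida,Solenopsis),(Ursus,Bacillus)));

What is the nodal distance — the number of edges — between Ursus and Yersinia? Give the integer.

7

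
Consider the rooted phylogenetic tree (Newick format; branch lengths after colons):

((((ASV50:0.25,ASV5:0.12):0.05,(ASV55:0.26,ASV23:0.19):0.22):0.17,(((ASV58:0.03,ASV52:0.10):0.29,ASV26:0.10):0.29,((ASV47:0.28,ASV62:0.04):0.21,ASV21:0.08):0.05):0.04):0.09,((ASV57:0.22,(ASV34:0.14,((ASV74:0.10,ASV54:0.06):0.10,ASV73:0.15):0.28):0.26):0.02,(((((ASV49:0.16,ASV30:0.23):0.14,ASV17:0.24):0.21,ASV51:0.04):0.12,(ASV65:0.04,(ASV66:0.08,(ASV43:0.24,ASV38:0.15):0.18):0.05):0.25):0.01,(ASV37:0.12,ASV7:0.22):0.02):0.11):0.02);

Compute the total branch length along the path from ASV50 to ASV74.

1.34

The path runs ASV50 → … → MRCA → … → ASV74; the MRCA is the root of the tree.
Branch lengths along that path: 0.25 + 0.05 + 0.17 + 0.09 + 0.02 + 0.02 + 0.26 + 0.28 + 0.10 + 0.10 = 1.34.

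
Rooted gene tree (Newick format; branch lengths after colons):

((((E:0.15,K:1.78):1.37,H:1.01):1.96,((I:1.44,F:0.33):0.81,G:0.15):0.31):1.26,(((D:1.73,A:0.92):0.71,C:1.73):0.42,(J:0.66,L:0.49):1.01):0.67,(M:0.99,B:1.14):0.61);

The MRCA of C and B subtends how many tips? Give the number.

13

The MRCA of C and B is the root, so the clade is the entire tree.
That clade contains 13 terminal taxa: A, B, C, D, E, F, G, H, I, J, K, L, M.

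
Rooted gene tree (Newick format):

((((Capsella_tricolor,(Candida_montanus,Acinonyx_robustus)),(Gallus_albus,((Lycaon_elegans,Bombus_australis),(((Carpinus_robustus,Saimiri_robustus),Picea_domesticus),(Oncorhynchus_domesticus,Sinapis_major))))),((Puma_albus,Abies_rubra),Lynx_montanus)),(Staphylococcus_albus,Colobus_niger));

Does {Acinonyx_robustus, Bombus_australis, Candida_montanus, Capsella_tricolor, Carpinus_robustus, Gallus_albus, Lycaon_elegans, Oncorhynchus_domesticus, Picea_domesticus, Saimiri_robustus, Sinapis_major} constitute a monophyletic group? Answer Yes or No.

Yes

The most recent common ancestor of these taxa subtends ((Capsella_tricolor,(Candida_montanus,Acinonyx_robustus)),(Gallus_albus,((Lycaon_elegans,Bombus_australis),(((Carpinus_robustus,Saimiri_robustus),Picea_domesticus),(Oncorhynchus_domesticus,Sinapis_major))))).
That clade has exactly 11 tips — every listed taxon and nothing else — so the group is monophyletic.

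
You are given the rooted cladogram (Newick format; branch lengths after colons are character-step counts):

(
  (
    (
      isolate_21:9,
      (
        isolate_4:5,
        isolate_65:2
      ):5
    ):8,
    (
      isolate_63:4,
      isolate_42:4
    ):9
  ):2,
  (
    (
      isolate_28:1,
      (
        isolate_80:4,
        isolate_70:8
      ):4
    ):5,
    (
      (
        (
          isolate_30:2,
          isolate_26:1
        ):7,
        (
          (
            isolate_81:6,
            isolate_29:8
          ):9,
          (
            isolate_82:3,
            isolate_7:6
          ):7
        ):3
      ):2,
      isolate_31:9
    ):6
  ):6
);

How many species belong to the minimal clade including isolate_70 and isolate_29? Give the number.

The MRCA of isolate_70 and isolate_29 is the node subtending ((isolate_28,(isolate_80,isolate_70)),(((isolate_30,isolate_26),((isolate_81,isolate_29),(isolate_82,isolate_7))),isolate_31)).
That clade contains 10 terminal taxa: isolate_26, isolate_28, isolate_29, isolate_30, isolate_31, isolate_7, isolate_70, isolate_80, isolate_81, isolate_82.

10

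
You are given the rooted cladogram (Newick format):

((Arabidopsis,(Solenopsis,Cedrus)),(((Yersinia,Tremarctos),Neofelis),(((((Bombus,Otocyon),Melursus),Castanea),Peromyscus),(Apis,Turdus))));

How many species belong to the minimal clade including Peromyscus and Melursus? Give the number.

5

The MRCA of Peromyscus and Melursus is the node subtending ((((Bombus,Otocyon),Melursus),Castanea),Peromyscus).
That clade contains 5 terminal taxa: Bombus, Castanea, Melursus, Otocyon, Peromyscus.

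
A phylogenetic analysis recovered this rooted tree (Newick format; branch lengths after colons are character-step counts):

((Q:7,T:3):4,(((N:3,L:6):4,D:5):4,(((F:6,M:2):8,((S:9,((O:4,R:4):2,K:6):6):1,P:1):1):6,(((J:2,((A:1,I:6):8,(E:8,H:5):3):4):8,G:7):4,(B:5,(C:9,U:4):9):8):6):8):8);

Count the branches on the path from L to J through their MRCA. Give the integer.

The MRCA of L and J is the node subtending (((N,L),D),(((F,M),((S,((O,R),K)),P)),(((J,((A,I),(E,H))),G),(B,(C,U))))).
From L up to that node: 3 branches. From J up to the same node: 5 branches. Total: 3 + 5 = 8.

8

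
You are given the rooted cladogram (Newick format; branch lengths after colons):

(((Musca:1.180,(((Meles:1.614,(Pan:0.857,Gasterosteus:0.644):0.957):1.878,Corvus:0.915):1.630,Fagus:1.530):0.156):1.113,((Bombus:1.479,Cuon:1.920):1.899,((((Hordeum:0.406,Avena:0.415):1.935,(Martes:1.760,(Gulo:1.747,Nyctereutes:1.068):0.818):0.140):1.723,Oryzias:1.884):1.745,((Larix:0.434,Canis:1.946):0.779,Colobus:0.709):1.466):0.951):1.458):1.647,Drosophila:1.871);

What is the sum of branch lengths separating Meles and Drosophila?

The path runs Meles → … → MRCA → … → Drosophila; the MRCA is the root of the tree.
Branch lengths along that path: 1.614 + 1.878 + 1.630 + 0.156 + 1.113 + 1.647 + 1.871 = 9.909.

9.909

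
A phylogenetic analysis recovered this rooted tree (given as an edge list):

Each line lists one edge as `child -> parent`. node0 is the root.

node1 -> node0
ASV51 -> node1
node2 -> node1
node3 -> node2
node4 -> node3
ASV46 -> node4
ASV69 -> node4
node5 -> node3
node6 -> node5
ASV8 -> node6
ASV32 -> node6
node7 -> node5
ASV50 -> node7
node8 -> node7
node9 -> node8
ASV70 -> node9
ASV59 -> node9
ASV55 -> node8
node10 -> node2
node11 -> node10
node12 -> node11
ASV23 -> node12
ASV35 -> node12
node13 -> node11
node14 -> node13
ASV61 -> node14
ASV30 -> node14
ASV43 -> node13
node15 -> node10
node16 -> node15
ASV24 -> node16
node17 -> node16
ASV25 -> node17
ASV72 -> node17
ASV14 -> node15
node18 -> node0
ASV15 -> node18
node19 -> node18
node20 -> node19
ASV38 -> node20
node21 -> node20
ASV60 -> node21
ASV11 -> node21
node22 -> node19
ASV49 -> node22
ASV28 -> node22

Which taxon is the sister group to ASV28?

ASV28 attaches to the tree at the node subtending (ASV49,ASV28).
The other lineage descending from that same node — the sister group — is the single tip ASV49.

ASV49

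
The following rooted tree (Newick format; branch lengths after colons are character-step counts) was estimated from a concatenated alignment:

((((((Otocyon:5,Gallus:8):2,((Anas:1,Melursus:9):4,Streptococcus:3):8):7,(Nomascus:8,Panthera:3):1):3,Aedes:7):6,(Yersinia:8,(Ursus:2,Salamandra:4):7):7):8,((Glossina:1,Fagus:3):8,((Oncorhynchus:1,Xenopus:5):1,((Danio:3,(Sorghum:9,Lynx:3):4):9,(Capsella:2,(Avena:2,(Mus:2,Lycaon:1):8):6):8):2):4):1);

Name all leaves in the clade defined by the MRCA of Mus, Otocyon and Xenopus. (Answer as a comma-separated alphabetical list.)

Aedes, Anas, Avena, Capsella, Danio, Fagus, Gallus, Glossina, Lycaon, Lynx, Melursus, Mus, Nomascus, Oncorhynchus, Otocyon, Panthera, Salamandra, Sorghum, Streptococcus, Ursus, Xenopus, Yersinia

Tracing Mus: it sits inside (Mus,Lycaon).
Tracing Otocyon: it sits inside (Otocyon,Gallus).
Tracing Xenopus: it sits inside (Oncorhynchus,Xenopus).
The smallest clade enclosing all 3 is the whole tree (their MRCA is the root), so the answer is all 22 tips in alphabetical order.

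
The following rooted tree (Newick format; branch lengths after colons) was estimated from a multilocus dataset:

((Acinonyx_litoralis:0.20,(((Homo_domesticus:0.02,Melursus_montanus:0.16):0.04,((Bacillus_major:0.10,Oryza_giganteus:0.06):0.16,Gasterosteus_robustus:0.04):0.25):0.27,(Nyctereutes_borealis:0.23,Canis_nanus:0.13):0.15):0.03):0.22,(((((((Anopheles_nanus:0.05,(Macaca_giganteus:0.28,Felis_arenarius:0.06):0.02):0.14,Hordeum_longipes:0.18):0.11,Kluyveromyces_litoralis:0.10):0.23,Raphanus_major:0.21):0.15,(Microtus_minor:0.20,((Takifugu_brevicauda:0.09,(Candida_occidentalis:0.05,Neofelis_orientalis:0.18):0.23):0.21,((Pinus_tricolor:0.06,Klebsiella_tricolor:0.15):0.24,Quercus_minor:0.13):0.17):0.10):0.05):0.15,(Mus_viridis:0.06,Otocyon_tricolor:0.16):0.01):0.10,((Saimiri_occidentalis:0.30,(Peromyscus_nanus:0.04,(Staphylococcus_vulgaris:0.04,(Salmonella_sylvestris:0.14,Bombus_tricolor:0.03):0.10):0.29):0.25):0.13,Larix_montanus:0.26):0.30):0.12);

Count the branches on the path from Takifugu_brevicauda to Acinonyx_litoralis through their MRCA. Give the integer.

9

The MRCA of Takifugu_brevicauda and Acinonyx_litoralis is the root of the tree.
From Takifugu_brevicauda up to that node: 7 branches. From Acinonyx_litoralis up to the same node: 2 branches. Total: 7 + 2 = 9.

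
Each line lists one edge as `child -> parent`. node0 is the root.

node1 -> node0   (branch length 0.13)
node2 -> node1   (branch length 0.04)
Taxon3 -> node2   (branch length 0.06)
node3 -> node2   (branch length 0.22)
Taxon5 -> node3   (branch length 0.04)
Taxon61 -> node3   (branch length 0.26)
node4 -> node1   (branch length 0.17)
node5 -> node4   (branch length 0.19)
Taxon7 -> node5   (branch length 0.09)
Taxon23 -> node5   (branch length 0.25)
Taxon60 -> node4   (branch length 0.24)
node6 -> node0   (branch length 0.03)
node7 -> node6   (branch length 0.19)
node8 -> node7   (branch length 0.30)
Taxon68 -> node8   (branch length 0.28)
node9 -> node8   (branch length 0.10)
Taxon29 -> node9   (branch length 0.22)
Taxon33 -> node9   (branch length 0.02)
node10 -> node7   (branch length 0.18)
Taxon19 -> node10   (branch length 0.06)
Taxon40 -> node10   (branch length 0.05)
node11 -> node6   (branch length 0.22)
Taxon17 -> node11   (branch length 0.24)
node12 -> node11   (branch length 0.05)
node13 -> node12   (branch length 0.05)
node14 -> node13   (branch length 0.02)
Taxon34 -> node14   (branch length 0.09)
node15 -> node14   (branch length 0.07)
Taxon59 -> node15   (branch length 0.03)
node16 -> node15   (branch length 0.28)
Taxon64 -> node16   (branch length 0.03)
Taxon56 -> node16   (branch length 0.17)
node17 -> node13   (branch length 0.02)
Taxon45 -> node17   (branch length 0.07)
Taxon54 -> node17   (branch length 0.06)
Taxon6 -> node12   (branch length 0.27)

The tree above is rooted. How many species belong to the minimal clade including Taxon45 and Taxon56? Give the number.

The MRCA of Taxon45 and Taxon56 is the node subtending ((Taxon34,(Taxon59,(Taxon64,Taxon56))),(Taxon45,Taxon54)).
That clade contains 6 terminal taxa: Taxon34, Taxon45, Taxon54, Taxon56, Taxon59, Taxon64.

6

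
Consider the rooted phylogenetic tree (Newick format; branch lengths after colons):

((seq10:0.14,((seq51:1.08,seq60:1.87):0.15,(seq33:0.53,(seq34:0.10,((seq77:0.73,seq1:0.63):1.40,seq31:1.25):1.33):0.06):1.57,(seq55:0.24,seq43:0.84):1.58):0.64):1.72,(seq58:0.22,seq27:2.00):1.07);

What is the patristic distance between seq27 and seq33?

The path runs seq27 → … → MRCA → … → seq33; the MRCA is the root of the tree.
Branch lengths along that path: 2.00 + 1.07 + 1.72 + 0.64 + 1.57 + 0.53 = 7.53.

7.53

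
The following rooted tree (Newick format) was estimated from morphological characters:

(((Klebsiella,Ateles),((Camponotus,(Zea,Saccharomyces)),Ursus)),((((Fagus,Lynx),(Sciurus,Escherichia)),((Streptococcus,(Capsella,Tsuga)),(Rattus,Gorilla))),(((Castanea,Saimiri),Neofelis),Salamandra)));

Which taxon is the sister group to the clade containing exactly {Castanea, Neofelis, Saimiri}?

Salamandra

The clade containing exactly {Castanea, Neofelis, Saimiri} attaches to the tree at the node subtending (((Castanea,Saimiri),Neofelis),Salamandra).
The other lineage descending from that same node — the sister group — is the single tip Salamandra.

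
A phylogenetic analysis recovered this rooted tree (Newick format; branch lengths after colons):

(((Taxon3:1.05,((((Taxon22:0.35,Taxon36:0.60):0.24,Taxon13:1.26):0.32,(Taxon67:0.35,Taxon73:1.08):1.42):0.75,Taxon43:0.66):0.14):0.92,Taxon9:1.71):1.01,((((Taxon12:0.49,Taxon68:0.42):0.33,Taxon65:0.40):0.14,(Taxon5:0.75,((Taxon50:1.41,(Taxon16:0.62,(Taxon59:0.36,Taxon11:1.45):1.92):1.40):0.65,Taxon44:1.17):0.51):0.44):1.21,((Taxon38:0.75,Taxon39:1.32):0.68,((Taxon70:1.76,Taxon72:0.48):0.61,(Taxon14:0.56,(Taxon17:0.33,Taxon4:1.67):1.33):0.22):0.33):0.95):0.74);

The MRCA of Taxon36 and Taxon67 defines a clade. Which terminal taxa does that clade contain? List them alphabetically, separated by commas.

Tracing Taxon36: it sits inside (Taxon22,Taxon36).
Tracing Taxon67: it sits inside (Taxon67,Taxon73).
The smallest clade enclosing both is (((Taxon22,Taxon36),Taxon13),(Taxon67,Taxon73)); the answer is its 5 terminal taxa in alphabetical order.

Taxon13, Taxon22, Taxon36, Taxon67, Taxon73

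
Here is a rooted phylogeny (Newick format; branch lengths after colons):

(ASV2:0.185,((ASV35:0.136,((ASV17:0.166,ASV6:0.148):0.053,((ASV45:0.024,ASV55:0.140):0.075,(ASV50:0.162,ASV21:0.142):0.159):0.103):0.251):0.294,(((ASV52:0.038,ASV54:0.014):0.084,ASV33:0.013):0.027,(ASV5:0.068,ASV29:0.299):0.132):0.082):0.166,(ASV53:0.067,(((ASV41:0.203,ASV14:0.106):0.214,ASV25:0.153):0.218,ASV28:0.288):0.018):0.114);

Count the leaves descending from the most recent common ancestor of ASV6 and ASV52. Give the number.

The MRCA of ASV6 and ASV52 is the node subtending ((ASV35,((ASV17,ASV6),((ASV45,ASV55),(ASV50,ASV21)))),(((ASV52,ASV54),ASV33),(ASV5,ASV29))).
That clade contains 12 terminal taxa: ASV17, ASV21, ASV29, ASV33, ASV35, ASV45, ASV5, ASV50, ASV52, ASV54, ASV55, ASV6.

12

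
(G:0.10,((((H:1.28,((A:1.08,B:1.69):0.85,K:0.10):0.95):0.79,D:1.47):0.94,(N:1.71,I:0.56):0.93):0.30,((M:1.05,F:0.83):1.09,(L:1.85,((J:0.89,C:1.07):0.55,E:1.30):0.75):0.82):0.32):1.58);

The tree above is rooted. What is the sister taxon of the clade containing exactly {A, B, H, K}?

The clade containing exactly {A, B, H, K} attaches to the tree at the node subtending ((H,((A,B),K)),D).
The other lineage descending from that same node — the sister group — is the single tip D.

D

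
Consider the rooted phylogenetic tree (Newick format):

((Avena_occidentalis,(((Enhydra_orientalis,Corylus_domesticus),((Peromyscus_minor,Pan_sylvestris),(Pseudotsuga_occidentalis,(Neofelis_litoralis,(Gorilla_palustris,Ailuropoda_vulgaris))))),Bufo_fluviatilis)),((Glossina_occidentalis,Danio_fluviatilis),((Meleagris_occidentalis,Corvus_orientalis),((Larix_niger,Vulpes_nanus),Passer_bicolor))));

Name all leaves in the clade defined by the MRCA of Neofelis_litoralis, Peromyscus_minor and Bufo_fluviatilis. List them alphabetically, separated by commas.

Tracing Neofelis_litoralis: it sits inside (Neofelis_litoralis,(Gorilla_palustris,Ailuropoda_vulgaris)).
Tracing Peromyscus_minor: it sits inside (Peromyscus_minor,Pan_sylvestris).
Tracing Bufo_fluviatilis: it sits inside (((Enhydra_orientalis,Corylus_domesticus),((Peromyscus_minor,Pan_sylvestris),(Pseudotsuga_occidentalis,(Neofelis_litoralis,(Gorilla_palustris,Ailuropoda_vulgaris))))),Bufo_fluviatilis).
The smallest clade enclosing all 3 is (((Enhydra_orientalis,Corylus_domesticus),((Peromyscus_minor,Pan_sylvestris),(Pseudotsuga_occidentalis,(Neofelis_litoralis,(Gorilla_palustris,Ailuropoda_vulgaris))))),Bufo_fluviatilis); the answer is its 9 terminal taxa in alphabetical order.

Ailuropoda_vulgaris, Bufo_fluviatilis, Corylus_domesticus, Enhydra_orientalis, Gorilla_palustris, Neofelis_litoralis, Pan_sylvestris, Peromyscus_minor, Pseudotsuga_occidentalis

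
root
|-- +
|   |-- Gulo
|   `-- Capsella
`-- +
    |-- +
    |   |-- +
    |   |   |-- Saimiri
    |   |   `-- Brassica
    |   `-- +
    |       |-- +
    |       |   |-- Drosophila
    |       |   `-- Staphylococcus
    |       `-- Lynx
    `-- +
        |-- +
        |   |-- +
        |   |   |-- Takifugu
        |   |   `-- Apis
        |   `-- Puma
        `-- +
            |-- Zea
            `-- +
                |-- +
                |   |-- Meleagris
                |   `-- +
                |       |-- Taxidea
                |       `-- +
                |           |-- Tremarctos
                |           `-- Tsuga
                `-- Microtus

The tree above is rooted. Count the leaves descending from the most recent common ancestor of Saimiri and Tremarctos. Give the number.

The MRCA of Saimiri and Tremarctos is the node subtending (((Saimiri,Brassica),((Drosophila,Staphylococcus),Lynx)),(((Takifugu,Apis),Puma),(Zea,((Meleagris,(Taxidea,(Tremarctos,Tsuga))),Microtus)))).
That clade contains 14 terminal taxa: Apis, Brassica, Drosophila, Lynx, Meleagris, Microtus, Puma, Saimiri, Staphylococcus, Takifugu, Taxidea, Tremarctos, Tsuga, Zea.

14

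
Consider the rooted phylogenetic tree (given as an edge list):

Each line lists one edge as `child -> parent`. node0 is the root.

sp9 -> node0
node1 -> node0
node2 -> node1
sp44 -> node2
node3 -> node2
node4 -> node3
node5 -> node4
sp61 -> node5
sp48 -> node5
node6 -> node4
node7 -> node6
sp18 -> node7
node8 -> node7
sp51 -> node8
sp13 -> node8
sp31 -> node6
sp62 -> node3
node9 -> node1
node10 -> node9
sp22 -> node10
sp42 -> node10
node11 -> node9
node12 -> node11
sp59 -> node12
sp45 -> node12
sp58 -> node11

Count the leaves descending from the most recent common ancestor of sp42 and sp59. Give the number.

5

The MRCA of sp42 and sp59 is the node subtending ((sp22,sp42),((sp59,sp45),sp58)).
That clade contains 5 terminal taxa: sp22, sp42, sp45, sp58, sp59.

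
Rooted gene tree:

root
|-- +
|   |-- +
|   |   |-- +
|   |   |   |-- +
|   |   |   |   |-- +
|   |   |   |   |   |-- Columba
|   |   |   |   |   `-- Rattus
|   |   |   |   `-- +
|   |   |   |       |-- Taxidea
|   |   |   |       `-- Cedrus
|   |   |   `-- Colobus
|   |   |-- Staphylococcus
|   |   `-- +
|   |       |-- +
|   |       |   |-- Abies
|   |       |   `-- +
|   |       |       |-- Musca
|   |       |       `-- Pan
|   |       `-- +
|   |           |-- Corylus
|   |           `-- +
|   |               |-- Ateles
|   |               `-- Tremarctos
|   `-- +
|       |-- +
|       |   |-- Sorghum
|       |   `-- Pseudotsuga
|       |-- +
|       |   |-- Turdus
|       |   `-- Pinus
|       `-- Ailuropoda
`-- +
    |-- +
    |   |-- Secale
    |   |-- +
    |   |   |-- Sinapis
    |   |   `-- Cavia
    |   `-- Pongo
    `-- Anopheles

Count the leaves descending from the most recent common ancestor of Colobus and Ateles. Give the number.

12

The MRCA of Colobus and Ateles is the node subtending ((((Columba,Rattus),(Taxidea,Cedrus)),Colobus),Staphylococcus,((Abies,(Musca,Pan)),(Corylus,(Ateles,Tremarctos)))).
That clade contains 12 terminal taxa: Abies, Ateles, Cedrus, Colobus, Columba, Corylus, Musca, Pan, Rattus, Staphylococcus, Taxidea, Tremarctos.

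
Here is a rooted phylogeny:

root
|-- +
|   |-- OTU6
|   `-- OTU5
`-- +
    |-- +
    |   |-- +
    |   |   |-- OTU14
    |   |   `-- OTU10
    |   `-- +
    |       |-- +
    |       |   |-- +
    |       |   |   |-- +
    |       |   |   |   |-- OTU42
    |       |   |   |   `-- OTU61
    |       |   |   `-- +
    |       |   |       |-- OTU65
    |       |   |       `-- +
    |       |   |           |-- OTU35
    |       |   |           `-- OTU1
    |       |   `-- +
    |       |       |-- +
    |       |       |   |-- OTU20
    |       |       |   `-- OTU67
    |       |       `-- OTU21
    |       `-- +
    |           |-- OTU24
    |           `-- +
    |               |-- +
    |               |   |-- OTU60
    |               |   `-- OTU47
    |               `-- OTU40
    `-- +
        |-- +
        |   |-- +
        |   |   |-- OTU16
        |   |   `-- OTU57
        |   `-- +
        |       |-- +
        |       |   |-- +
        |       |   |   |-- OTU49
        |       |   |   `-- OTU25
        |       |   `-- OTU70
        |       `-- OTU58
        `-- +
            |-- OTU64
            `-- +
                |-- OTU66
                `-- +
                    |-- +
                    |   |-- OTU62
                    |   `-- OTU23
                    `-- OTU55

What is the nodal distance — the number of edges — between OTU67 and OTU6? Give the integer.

The MRCA of OTU67 and OTU6 is the root of the tree.
From OTU67 up to that node: 7 branches. From OTU6 up to the same node: 2 branches. Total: 7 + 2 = 9.

9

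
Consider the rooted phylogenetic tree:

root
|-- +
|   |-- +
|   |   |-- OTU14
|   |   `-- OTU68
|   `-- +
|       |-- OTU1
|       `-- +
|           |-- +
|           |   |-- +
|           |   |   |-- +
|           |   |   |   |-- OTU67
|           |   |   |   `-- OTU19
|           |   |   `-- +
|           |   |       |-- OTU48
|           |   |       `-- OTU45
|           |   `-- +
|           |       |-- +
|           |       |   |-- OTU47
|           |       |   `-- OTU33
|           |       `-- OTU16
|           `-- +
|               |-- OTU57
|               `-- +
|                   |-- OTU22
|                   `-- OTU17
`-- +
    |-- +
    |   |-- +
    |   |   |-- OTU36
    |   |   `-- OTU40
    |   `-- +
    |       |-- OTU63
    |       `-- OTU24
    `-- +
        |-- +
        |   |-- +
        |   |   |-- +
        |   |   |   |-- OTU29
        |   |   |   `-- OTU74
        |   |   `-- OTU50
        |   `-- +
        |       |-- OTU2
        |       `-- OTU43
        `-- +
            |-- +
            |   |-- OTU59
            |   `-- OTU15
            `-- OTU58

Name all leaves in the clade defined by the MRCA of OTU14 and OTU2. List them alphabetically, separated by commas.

Tracing OTU14: it sits inside (OTU14,OTU68).
Tracing OTU2: it sits inside (OTU2,OTU43).
The smallest clade enclosing both is the whole tree (their MRCA is the root), so the answer is all 25 tips in alphabetical order.

OTU1, OTU14, OTU15, OTU16, OTU17, OTU19, OTU2, OTU22, OTU24, OTU29, OTU33, OTU36, OTU40, OTU43, OTU45, OTU47, OTU48, OTU50, OTU57, OTU58, OTU59, OTU63, OTU67, OTU68, OTU74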